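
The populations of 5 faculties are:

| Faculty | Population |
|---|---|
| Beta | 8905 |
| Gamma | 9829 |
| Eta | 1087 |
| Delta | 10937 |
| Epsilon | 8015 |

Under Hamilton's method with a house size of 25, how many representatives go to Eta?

1

Standard divisor: 38773 ÷ 25 ≈ 1550.92.
Standard quotas: Beta 5.7418, Gamma 6.3375, Eta 0.7009, Delta 7.0519, Epsilon 5.1679.
Lower quotas: Beta 5, Gamma 6, Eta 0, Delta 7, Epsilon 5 (sum 23, leaving 2 seats).
Remainders in descending order: Beta 0.7418, Eta 0.7009, Gamma 0.3375, Epsilon 0.1679, Delta 0.0519.
Largest remainders: Beta, Eta receive the extra seats.
Eta receives 1.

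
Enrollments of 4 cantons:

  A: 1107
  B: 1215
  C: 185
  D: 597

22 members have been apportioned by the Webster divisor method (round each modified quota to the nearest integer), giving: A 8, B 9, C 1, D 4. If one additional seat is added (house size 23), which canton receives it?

D

Priority for the next seat is population ÷ (current seats + 0.5).
Priorities: A 130.235, B 127.895, C 123.333, D 132.667.
Highest priority: D.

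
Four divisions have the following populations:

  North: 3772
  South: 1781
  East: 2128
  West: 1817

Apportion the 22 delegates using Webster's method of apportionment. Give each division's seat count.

North 9, South 4, East 5, West 4

Standard divisor 9498/22 ≈ 431.727; standard quotas: North 8.737, South 4.125, East 4.929, West 4.209.
Rounding to the nearest integer gives North 9, South 4, East 5, West 4 — total 22, matching the house size, so no adjustment is needed.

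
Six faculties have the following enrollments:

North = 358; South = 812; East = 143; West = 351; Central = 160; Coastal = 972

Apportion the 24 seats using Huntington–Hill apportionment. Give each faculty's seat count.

With divisor 114: modified quotas North 3.140, South 7.123, East 1.254, West 3.079, Central 1.404, Coastal 8.526.
Geometric-mean thresholds: North √(3·4)=3.464, South √(7·8)=7.483, East √(1·2)=1.414, West √(3·4)=3.464, Central √(1·2)=1.414, Coastal √(8·9)=8.485.
Each quota rounded against its threshold gives North 3, South 7, East 1, West 3, Central 1, Coastal 9 (total 24).

North 3, South 7, East 1, West 3, Central 1, Coastal 9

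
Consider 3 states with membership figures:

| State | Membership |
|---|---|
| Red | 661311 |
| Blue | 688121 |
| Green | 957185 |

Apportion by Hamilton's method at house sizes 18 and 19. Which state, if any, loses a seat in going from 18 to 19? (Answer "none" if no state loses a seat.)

At 18 seats: Red 5, Blue 5, Green 8.
At 19 seats: Red 5, Blue 6, Green 8.
No state's allocation decreased.

none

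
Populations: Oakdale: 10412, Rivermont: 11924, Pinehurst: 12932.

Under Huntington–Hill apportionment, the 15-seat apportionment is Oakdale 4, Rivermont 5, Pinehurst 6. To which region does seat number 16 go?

Oakdale

Priority for the next seat is population ÷ (√(s·(s+1))).
Priorities: Oakdale 2328.194, Rivermont 2177.015, Pinehurst 1995.451.
Highest priority: Oakdale.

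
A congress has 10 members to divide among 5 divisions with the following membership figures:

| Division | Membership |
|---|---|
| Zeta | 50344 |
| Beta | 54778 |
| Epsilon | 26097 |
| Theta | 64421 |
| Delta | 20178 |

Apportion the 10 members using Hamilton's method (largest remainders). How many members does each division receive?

Standard divisor: 215818 ÷ 10 ≈ 21581.8.
Standard quotas: Zeta 2.3327, Beta 2.5382, Epsilon 1.2092, Theta 2.9850, Delta 0.9350.
Lower quotas: Zeta 2, Beta 2, Epsilon 1, Theta 2, Delta 0 (sum 7, leaving 3 seats).
Remainders in descending order: Theta 0.9850, Delta 0.9350, Beta 0.5382, Zeta 0.3327, Epsilon 0.2092.
The surplus seats go to Theta, Delta, Beta.

Zeta: 2, Beta: 3, Epsilon: 1, Theta: 3, Delta: 1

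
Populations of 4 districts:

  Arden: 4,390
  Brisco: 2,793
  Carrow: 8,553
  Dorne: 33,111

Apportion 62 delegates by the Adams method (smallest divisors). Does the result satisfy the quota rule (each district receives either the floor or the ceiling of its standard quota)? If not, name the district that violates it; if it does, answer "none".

Dorne

Standard quotas: Arden 5.572, Brisco 3.545, Carrow 10.856, Dorne 42.027.
Adams allocation: Arden 6, Brisco 4, Carrow 11, Dorne 41.
Dorne has quota 42.027 (lower 42, upper 43) but receives 41 — outside the quota interval.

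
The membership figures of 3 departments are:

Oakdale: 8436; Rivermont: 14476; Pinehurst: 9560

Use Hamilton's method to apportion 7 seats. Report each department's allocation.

Oakdale: 2, Rivermont: 3, Pinehurst: 2

Total 32472; standard divisor 32472/7 ≈ 4638.857.
Standard quotas: Oakdale 1.8186, Rivermont 3.1206, Pinehurst 2.0609.
Lower quotas: Oakdale 1, Rivermont 3, Pinehurst 2 (sum 6, leaving 1 seat).
Remainders in descending order: Oakdale 0.8186, Rivermont 0.1206, Pinehurst 0.0609.
The surplus seat goes to Oakdale.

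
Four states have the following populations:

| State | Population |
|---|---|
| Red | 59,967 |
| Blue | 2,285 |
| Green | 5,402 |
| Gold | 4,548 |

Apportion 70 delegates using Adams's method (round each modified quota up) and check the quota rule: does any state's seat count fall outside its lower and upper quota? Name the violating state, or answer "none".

Red

Standard quotas: Red 58.138, Blue 2.215, Green 5.237, Gold 4.409.
Adams allocation: Red 56, Blue 3, Green 6, Gold 5.
Red has quota 58.138 (lower 58, upper 59) but receives 56 — outside the quota interval.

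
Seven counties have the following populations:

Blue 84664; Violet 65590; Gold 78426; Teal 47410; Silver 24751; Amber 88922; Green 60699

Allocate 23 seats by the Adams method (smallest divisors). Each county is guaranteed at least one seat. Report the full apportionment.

Standard divisor 450462/23 ≈ 19585.304; standard quotas: Blue 4.323, Violet 3.349, Gold 4.004, Teal 2.421, Silver 1.264, Amber 4.540, Green 3.099.
Rounding up gives 5, 4, 5, 3, 2, 5, 4 = 28 seats, so the divisor must be adjusted.
With modified divisor 23000: modified quotas Blue 3.681, Violet 2.852, Gold 3.410, Teal 2.061, Silver 1.076, Amber 3.866, Green 2.639.
Rounding up: Blue 4, Violet 3, Gold 4, Teal 3, Silver 2, Amber 4, Green 3 (total 23).

Blue 4, Violet 3, Gold 4, Teal 3, Silver 2, Amber 4, Green 3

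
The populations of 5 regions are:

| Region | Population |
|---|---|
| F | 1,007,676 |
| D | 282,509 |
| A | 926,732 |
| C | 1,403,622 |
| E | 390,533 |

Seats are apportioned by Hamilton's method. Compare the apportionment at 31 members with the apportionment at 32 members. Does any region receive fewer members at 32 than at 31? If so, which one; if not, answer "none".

At 31 seats: F 8, D 2, A 7, C 11, E 3.
At 32 seats: F 8, D 2, A 8, C 11, E 3.
No region's allocation decreased.

none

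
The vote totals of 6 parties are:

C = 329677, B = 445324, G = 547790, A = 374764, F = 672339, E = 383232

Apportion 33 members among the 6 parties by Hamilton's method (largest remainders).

C 4, B 5, G 7, A 4, F 8, E 5

Standard divisor: 2753126 ÷ 33 ≈ 83428.061.
Standard quotas: C 3.9516, B 5.3378, G 6.5660, A 4.4921, F 8.0589, E 4.5936.
Lower quotas: C 3, B 5, G 6, A 4, F 8, E 4 (sum 30, leaving 3 seats).
Remainders in descending order: C 0.9516, E 0.5936, G 0.5660, A 0.4921, B 0.3378, F 0.0589.
The surplus seats go to C, E, G.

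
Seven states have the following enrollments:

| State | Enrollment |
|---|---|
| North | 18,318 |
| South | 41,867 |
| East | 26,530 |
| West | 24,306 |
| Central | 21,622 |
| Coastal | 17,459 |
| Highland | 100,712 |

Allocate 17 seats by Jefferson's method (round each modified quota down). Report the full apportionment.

North 1, South 3, East 2, West 1, Central 1, Coastal 1, Highland 8

Standard divisor 250814/17 ≈ 14753.765; standard quotas: North 1.242, South 2.838, East 1.798, West 1.647, Central 1.466, Coastal 1.183, Highland 6.826.
Rounding down gives 1, 2, 1, 1, 1, 1, 6 = 13 seats, so the divisor must be adjusted.
With modified divisor 12400: modified quotas North 1.477, South 3.376, East 2.140, West 1.960, Central 1.744, Coastal 1.408, Highland 8.122.
Rounding down: North 1, South 3, East 2, West 1, Central 1, Coastal 1, Highland 8 (total 17).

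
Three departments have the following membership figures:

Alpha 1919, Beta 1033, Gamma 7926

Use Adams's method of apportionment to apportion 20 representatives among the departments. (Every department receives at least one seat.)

Standard divisor 10878/20 ≈ 543.9; standard quotas: Alpha 3.528, Beta 1.899, Gamma 14.573.
Rounding up gives 4, 2, 15 = 21 seats, so the divisor must be adjusted.
With modified divisor 600: modified quotas Alpha 3.198, Beta 1.722, Gamma 13.210.
Rounding up: Alpha 4, Beta 2, Gamma 14 (total 20).

Alpha 4, Beta 2, Gamma 14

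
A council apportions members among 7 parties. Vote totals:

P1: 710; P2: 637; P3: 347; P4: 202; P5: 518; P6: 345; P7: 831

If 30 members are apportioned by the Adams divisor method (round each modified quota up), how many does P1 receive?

6

Standard divisor 3590/30 ≈ 119.667; standard quotas: P1 5.933, P2 5.323, P3 2.900, P4 1.688, P5 4.329, P6 2.883, P7 6.944.
Rounding up gives 6, 6, 3, 2, 5, 3, 7 = 32 seats, so the divisor must be adjusted.
With modified divisor 134: modified quotas P1 5.299, P2 4.754, P3 2.590, P4 1.507, P5 3.866, P6 2.575, P7 6.201.
Rounding up: P1 6, P2 5, P3 3, P4 2, P5 4, P6 3, P7 7 (total 30).
P1 receives 6.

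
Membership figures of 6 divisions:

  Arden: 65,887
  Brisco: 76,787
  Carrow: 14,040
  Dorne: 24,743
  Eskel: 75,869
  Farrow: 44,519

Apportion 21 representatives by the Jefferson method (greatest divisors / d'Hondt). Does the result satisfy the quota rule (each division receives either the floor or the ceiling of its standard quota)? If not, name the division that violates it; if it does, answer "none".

Standard quotas: Arden 4.584, Brisco 5.342, Carrow 0.977, Dorne 1.721, Eskel 5.278, Farrow 3.097.
Jefferson allocation: Arden 5, Brisco 6, Carrow 1, Dorne 1, Eskel 5, Farrow 3.
Every allocation lies between the lower and upper quota.

none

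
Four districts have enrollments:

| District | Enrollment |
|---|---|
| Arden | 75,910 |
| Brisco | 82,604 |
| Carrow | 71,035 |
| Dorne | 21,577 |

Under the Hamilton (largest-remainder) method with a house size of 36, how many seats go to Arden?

Standard divisor: 251126 ÷ 36 ≈ 6975.722.
Standard quotas: Arden 10.8820, Brisco 11.8416, Carrow 10.1832, Dorne 3.0932.
Lower quotas: Arden 10, Brisco 11, Carrow 10, Dorne 3 (sum 34, leaving 2 seats).
Remainders in descending order: Arden 0.8820, Brisco 0.8416, Carrow 0.1832, Dorne 0.0932.
Largest remainders: Arden, Brisco receive the extra seats.
Arden receives 11.

11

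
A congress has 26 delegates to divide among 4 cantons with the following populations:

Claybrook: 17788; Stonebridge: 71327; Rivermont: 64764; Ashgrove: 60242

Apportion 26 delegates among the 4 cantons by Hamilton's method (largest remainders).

The standard divisor is 214121/26 ≈ 8235.423.
Standard quotas: Claybrook 2.1599, Stonebridge 8.6610, Rivermont 7.8641, Ashgrove 7.3150.
Lower quotas: Claybrook 2, Stonebridge 8, Rivermont 7, Ashgrove 7 (sum 24, leaving 2 seats).
Remainders in descending order: Rivermont 0.8641, Stonebridge 0.6610, Ashgrove 0.3150, Claybrook 0.1599.
Largest remainders: Rivermont, Stonebridge receive the extra seats.

Claybrook=2; Stonebridge=9; Rivermont=8; Ashgrove=7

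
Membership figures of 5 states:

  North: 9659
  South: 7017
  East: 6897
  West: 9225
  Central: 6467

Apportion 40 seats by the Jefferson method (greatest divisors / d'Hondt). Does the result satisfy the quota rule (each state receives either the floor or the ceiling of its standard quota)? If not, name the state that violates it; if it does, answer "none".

none

Standard quotas: North 9.840, South 7.148, East 7.026, West 9.398, Central 6.588.
Jefferson allocation: North 10, South 7, East 7, West 9, Central 7.
Every allocation lies between the lower and upper quota.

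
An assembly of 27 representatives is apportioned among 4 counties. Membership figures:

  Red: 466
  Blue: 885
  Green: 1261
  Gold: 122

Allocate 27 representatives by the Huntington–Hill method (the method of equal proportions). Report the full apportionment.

Red: 5; Blue: 9; Green: 12; Gold: 1

With divisor 103: modified quotas Red 4.524, Blue 8.592, Green 12.243, Gold 1.184.
Geometric-mean thresholds: Red √(4·5)=4.472, Blue √(8·9)=8.485, Green √(12·13)=12.490, Gold √(1·2)=1.414.
Each quota rounded against its threshold gives Red 5, Blue 9, Green 12, Gold 1 (total 27).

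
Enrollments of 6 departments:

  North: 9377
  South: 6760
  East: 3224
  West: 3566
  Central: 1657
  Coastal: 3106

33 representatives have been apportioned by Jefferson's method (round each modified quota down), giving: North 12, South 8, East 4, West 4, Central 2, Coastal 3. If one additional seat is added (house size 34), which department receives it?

Coastal

Priority for the next seat is population ÷ (current seats + 1).
Priorities: North 721.308, South 751.111, East 644.800, West 713.200, Central 552.333, Coastal 776.500.
Highest priority: Coastal.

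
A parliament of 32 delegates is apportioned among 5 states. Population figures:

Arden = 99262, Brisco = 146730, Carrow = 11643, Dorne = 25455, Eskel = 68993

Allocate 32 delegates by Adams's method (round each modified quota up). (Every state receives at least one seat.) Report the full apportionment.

Standard divisor 352083/32 ≈ 11002.594; standard quotas: Arden 9.022, Brisco 13.336, Carrow 1.058, Dorne 2.314, Eskel 6.271.
Rounding up gives 10, 14, 2, 3, 7 = 36 seats, so the divisor must be adjusted.
With modified divisor 11900: modified quotas Arden 8.341, Brisco 12.330, Carrow 0.978, Dorne 2.139, Eskel 5.798.
Rounding up: Arden 9, Brisco 13, Carrow 1, Dorne 3, Eskel 6 (total 32).

Arden 9, Brisco 13, Carrow 1, Dorne 3, Eskel 6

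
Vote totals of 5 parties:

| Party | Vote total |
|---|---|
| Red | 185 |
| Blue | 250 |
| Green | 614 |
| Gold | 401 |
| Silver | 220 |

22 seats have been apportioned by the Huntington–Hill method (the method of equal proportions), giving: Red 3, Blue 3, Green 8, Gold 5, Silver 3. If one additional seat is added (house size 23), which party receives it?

Gold

Priority for the next seat is population ÷ (√(s·(s+1))).
Priorities: Red 53.405, Blue 72.169, Green 72.361, Gold 73.212, Silver 63.509.
Highest priority: Gold.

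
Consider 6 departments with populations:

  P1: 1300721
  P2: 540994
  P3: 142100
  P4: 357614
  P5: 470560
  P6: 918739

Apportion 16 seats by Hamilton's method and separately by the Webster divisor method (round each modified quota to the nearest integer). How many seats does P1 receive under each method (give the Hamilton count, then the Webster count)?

Hamilton: P1 6, P2 2, P3 1, P4 1, P5 2, P6 4.
Webster: P1 5, P2 2, P3 1, P4 2, P5 2, P6 4.
P1 gets 6 under Hamilton and 5 under Webster.

6 and 5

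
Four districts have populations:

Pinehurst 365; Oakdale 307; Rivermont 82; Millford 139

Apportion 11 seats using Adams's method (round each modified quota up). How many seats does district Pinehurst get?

4

Standard divisor 893/11 ≈ 81.182; standard quotas: Pinehurst 4.496, Oakdale 3.782, Rivermont 1.010, Millford 1.712.
Rounding up gives 5, 4, 2, 2 = 13 seats, so the divisor must be adjusted.
With modified divisor 100: modified quotas Pinehurst 3.650, Oakdale 3.070, Rivermont 0.820, Millford 1.390.
Rounding up: Pinehurst 4, Oakdale 4, Rivermont 1, Millford 2 (total 11).
Pinehurst receives 4.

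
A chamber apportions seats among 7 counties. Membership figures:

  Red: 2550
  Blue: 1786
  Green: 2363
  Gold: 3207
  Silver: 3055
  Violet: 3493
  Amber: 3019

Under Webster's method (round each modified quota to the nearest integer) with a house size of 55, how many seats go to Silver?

Standard divisor 19473/55 ≈ 354.055; standard quotas: Red 7.202, Blue 5.044, Green 6.674, Gold 9.058, Silver 8.629, Violet 9.866, Amber 8.527.
Rounding to the nearest integer gives 7, 5, 7, 9, 9, 10, 9 = 56 seats, so the divisor must be adjusted.
With modified divisor 357: modified quotas Red 7.143, Blue 5.003, Green 6.619, Gold 8.983, Silver 8.557, Violet 9.784, Amber 8.457.
Rounding to the nearest integer: Red 7, Blue 5, Green 7, Gold 9, Silver 9, Violet 10, Amber 8 (total 55).
Silver receives 9.

9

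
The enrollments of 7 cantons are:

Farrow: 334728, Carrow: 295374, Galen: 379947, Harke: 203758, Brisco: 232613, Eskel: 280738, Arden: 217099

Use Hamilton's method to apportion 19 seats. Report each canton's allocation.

Farrow=3, Carrow=3, Galen=4, Harke=2, Brisco=2, Eskel=3, Arden=2

The standard divisor is 1944257/19 ≈ 102329.316.
Standard quotas: Farrow 3.2711, Carrow 2.8865, Galen 3.7130, Harke 1.9912, Brisco 2.2732, Eskel 2.7435, Arden 2.1216.
Lower quotas: Farrow 3, Carrow 2, Galen 3, Harke 1, Brisco 2, Eskel 2, Arden 2 (sum 15, leaving 4 seats).
Remainders in descending order: Harke 0.9912, Carrow 0.8865, Eskel 0.7435, Galen 0.7130, Brisco 0.2732, Farrow 0.2711, Arden 0.1216.
The surplus seats go to Harke, Carrow, Eskel, Galen.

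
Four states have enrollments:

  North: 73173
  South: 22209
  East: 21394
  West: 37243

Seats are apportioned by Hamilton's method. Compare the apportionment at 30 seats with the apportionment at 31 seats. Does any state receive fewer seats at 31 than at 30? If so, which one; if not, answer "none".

South

At 30 seats: North 14, South 5, East 4, West 7.
At 31 seats: North 15, South 4, East 4, West 8.
South drops from 5 to 4.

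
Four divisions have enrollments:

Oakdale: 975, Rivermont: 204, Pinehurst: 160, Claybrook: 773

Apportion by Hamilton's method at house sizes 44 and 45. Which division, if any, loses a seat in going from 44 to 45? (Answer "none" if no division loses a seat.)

At 44 seats: Oakdale 20, Rivermont 4, Pinehurst 4, Claybrook 16.
At 45 seats: Oakdale 21, Rivermont 4, Pinehurst 3, Claybrook 17.
Pinehurst drops from 4 to 3.

Pinehurst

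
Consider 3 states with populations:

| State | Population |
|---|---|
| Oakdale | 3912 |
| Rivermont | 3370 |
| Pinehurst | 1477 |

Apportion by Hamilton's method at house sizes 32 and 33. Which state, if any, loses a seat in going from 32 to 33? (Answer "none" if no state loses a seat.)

Pinehurst

At 32 seats: Oakdale 14, Rivermont 12, Pinehurst 6.
At 33 seats: Oakdale 15, Rivermont 13, Pinehurst 5.
Pinehurst drops from 6 to 5.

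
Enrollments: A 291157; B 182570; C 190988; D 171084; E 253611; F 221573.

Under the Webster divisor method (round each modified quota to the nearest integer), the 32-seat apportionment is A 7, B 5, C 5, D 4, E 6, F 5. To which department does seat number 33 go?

F

Priority for the next seat is population ÷ (current seats + 0.5).
Priorities: A 38820.933, B 33194.545, C 34725.091, D 38018.667, E 39017.077, F 40286.000.
Highest priority: F.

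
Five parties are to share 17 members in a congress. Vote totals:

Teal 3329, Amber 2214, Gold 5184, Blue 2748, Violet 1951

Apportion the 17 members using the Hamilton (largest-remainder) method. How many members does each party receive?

Standard divisor: 15426 ÷ 17 ≈ 907.412.
Standard quotas: Teal 3.6687, Amber 2.4399, Gold 5.7130, Blue 3.0284, Violet 2.1501.
Lower quotas: Teal 3, Amber 2, Gold 5, Blue 3, Violet 2 (sum 15, leaving 2 seats).
Remainders in descending order: Gold 0.7130, Teal 0.6687, Amber 0.4399, Violet 0.1501, Blue 0.0284.
Largest remainders: Gold, Teal receive the extra seats.

Teal: 4, Amber: 2, Gold: 6, Blue: 3, Violet: 2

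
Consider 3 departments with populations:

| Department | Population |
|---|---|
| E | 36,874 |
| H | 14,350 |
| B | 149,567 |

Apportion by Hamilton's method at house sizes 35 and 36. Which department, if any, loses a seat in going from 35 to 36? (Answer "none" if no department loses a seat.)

H

At 35 seats: E 6, H 3, B 26.
At 36 seats: E 7, H 2, B 27.
H drops from 3 to 2.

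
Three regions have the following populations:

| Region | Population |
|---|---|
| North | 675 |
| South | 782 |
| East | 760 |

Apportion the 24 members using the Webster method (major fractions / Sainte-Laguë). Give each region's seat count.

Standard divisor 2217/24 ≈ 92.375; standard quotas: North 7.307, South 8.465, East 8.227.
Rounding to the nearest integer gives 7, 8, 8 = 23 seats, so the divisor must be adjusted.
With modified divisor 91: modified quotas North 7.418, South 8.593, East 8.352.
Rounding to the nearest integer: North 7, South 9, East 8 (total 24).

North=7; South=9; East=8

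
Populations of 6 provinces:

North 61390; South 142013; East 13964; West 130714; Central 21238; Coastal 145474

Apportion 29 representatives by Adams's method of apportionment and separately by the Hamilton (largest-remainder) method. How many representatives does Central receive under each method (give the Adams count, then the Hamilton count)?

Adams: North 4, South 7, East 1, West 7, Central 2, Coastal 8.
Hamilton: North 4, South 8, East 1, West 7, Central 1, Coastal 8.
Central gets 2 under Adams and 1 under Hamilton.

2 and 1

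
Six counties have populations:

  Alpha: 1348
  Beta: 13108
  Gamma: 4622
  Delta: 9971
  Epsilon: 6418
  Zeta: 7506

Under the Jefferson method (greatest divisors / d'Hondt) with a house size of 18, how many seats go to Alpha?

Standard divisor 42973/18 ≈ 2387.389; standard quotas: Alpha 0.565, Beta 5.491, Gamma 1.936, Delta 4.177, Epsilon 2.688, Zeta 3.144.
Rounding down gives 0, 5, 1, 4, 2, 3 = 15 seats, so the divisor must be adjusted.
With modified divisor 2100: modified quotas Alpha 0.642, Beta 6.242, Gamma 2.201, Delta 4.748, Epsilon 3.056, Zeta 3.574.
Rounding down: Alpha 0, Beta 6, Gamma 2, Delta 4, Epsilon 3, Zeta 3 (total 18).
Alpha receives 0.

0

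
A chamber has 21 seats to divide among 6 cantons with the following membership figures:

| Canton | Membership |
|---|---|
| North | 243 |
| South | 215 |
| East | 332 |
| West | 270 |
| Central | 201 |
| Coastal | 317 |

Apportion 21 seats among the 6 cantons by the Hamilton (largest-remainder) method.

Standard divisor: 1578 ÷ 21 ≈ 75.143.
Standard quotas: North 3.234, South 2.861, East 4.418, West 3.593, Central 2.675, Coastal 4.219.
Lower quotas: North 3, South 2, East 4, West 3, Central 2, Coastal 4 (sum 18, leaving 3 seats).
Remainders in descending order: South 0.861, Central 0.675, West 0.593, East 0.418, North 0.234, Coastal 0.219.
Largest remainders: South, Central, West receive the extra seats.

North 3, South 3, East 4, West 4, Central 3, Coastal 4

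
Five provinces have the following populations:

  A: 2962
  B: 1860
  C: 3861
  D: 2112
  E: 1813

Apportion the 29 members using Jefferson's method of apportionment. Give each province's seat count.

Standard divisor 12608/29 ≈ 434.759; standard quotas: A 6.813, B 4.278, C 8.881, D 4.858, E 4.170.
Rounding down gives 6, 4, 8, 4, 4 = 26 seats, so the divisor must be adjusted.
With modified divisor 400: modified quotas A 7.405, B 4.650, C 9.652, D 5.280, E 4.532.
Rounding down: A 7, B 4, C 9, D 5, E 4 (total 29).

A=7, B=4, C=9, D=5, E=4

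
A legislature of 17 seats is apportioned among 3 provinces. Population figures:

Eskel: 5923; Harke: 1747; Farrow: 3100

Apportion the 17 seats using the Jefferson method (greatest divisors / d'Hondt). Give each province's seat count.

Standard divisor 10770/17 ≈ 633.529; standard quotas: Eskel 9.349, Harke 2.758, Farrow 4.893.
Rounding down gives 9, 2, 4 = 15 seats, so the divisor must be adjusted.
With modified divisor 590: modified quotas Eskel 10.039, Harke 2.961, Farrow 5.254.
Rounding down: Eskel 10, Harke 2, Farrow 5 (total 17).

Eskel: 10; Harke: 2; Farrow: 5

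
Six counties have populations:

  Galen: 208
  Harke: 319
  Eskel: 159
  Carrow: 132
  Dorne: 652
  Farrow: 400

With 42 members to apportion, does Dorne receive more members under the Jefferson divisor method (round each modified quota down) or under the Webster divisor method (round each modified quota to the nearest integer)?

Jefferson: Galen 5, Harke 7, Eskel 3, Carrow 3, Dorne 15, Farrow 9.
Webster: Galen 5, Harke 7, Eskel 4, Carrow 3, Dorne 14, Farrow 9.
Dorne gets 15 under Jefferson and 14 under Webster.

Jefferson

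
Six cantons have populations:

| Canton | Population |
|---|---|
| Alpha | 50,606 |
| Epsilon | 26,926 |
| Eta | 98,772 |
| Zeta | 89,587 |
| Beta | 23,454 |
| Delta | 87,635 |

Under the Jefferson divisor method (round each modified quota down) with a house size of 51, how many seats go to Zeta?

Standard divisor 376980/51 ≈ 7391.765; standard quotas: Alpha 6.846, Epsilon 3.643, Eta 13.362, Zeta 12.120, Beta 3.173, Delta 11.856.
Rounding down gives 6, 3, 13, 12, 3, 11 = 48 seats, so the divisor must be adjusted.
With modified divisor 7000: modified quotas Alpha 7.229, Epsilon 3.847, Eta 14.110, Zeta 12.798, Beta 3.351, Delta 12.519.
Rounding down: Alpha 7, Epsilon 3, Eta 14, Zeta 12, Beta 3, Delta 12 (total 51).
Zeta receives 12.

12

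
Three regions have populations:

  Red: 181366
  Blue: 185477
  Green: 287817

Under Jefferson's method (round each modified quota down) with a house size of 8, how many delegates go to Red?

Standard divisor 654660/8 ≈ 81832.5; standard quotas: Red 2.216, Blue 2.267, Green 3.517.
Rounding down gives 2, 2, 3 = 7 seats, so the divisor must be adjusted.
With modified divisor 66900: modified quotas Red 2.711, Blue 2.772, Green 4.302.
Rounding down: Red 2, Blue 2, Green 4 (total 8).
Red receives 2.

2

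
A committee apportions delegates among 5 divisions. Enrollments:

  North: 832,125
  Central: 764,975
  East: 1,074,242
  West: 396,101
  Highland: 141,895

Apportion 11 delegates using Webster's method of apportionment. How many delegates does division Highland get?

Standard divisor 3209338/11 ≈ 291758; standard quotas: North 2.852, Central 2.622, East 3.682, West 1.358, Highland 0.486.
Rounding to the nearest integer gives North 3, Central 3, East 4, West 1, Highland 0 — total 11, matching the house size, so no adjustment is needed.
Highland receives 0.

0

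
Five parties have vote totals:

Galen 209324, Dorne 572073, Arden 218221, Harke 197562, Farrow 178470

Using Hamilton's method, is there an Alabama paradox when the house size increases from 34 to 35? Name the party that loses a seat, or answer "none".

At 34 seats: Galen 5, Dorne 14, Arden 5, Harke 5, Farrow 5.
At 35 seats: Galen 5, Dorne 15, Arden 6, Harke 5, Farrow 4.
Farrow drops from 5 to 4.

Farrow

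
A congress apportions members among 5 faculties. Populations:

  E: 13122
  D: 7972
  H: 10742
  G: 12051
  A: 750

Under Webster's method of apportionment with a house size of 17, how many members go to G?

5

Standard divisor 44637/17 ≈ 2625.706; standard quotas: E 4.998, D 3.036, H 4.091, G 4.590, A 0.286.
Rounding to the nearest integer gives E 5, D 3, H 4, G 5, A 0 — total 17, matching the house size, so no adjustment is needed.
G receives 5.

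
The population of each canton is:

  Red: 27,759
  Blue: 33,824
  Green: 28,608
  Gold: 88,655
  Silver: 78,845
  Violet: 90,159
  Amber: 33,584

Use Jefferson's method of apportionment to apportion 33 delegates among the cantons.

Red: 2, Blue: 3, Green: 2, Gold: 8, Silver: 7, Violet: 8, Amber: 3

Standard divisor 381434/33 ≈ 11558.606; standard quotas: Red 2.402, Blue 2.926, Green 2.475, Gold 7.670, Silver 6.821, Violet 7.800, Amber 2.906.
Rounding down gives 2, 2, 2, 7, 6, 7, 2 = 28 seats, so the divisor must be adjusted.
With modified divisor 10500: modified quotas Red 2.644, Blue 3.221, Green 2.725, Gold 8.443, Silver 7.509, Violet 8.587, Amber 3.198.
Rounding down: Red 2, Blue 3, Green 2, Gold 8, Silver 7, Violet 8, Amber 3 (total 33).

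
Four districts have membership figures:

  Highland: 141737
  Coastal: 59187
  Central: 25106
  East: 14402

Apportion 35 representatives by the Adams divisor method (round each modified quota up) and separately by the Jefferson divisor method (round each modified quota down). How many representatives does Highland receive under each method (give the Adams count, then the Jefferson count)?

20 and 21

Adams: Highland 20, Coastal 9, Central 4, East 2.
Jefferson: Highland 21, Coastal 9, Central 3, East 2.
Highland gets 20 under Adams and 21 under Jefferson.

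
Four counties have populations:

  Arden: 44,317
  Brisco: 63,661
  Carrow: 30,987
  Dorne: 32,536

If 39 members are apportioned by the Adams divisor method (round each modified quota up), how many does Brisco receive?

14

Standard divisor 171501/39 ≈ 4397.462; standard quotas: Arden 10.078, Brisco 14.477, Carrow 7.047, Dorne 7.399.
Rounding up gives 11, 15, 8, 8 = 42 seats, so the divisor must be adjusted.
With modified divisor 4600: modified quotas Arden 9.634, Brisco 13.839, Carrow 6.736, Dorne 7.073.
Rounding up: Arden 10, Brisco 14, Carrow 7, Dorne 8 (total 39).
Brisco receives 14.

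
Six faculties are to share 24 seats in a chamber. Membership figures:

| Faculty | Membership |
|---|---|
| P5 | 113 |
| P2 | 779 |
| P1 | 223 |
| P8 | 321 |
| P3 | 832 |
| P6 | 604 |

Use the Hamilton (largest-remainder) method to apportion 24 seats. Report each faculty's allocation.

The standard divisor is 2872/24 ≈ 119.667.
Standard quotas: P5 0.944, P2 6.510, P1 1.864, P8 2.682, P3 6.953, P6 5.047.
Lower quotas: P5 0, P2 6, P1 1, P8 2, P3 6, P6 5 (sum 20, leaving 4 seats).
Remainders in descending order: P3 0.953, P5 0.944, P1 0.864, P8 0.682, P2 0.510, P6 0.047.
The surplus seats go to P3, P5, P1, P8.

P5 1, P2 6, P1 2, P8 3, P3 7, P6 5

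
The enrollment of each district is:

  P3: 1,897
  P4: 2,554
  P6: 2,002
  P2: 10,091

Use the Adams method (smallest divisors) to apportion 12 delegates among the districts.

P3=2, P4=2, P6=2, P2=6

Standard divisor 16544/12 ≈ 1378.667; standard quotas: P3 1.376, P4 1.853, P6 1.452, P2 7.319.
Rounding up gives 2, 2, 2, 8 = 14 seats, so the divisor must be adjusted.
With modified divisor 1800: modified quotas P3 1.054, P4 1.419, P6 1.112, P2 5.606.
Rounding up: P3 2, P4 2, P6 2, P2 6 (total 12).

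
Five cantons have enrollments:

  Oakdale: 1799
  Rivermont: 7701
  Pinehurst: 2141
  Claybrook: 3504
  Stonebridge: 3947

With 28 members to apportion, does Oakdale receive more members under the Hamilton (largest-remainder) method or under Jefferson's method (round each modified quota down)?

Hamilton: Oakdale 3, Rivermont 11, Pinehurst 3, Claybrook 5, Stonebridge 6.
Jefferson: Oakdale 2, Rivermont 12, Pinehurst 3, Claybrook 5, Stonebridge 6.
Oakdale gets 3 under Hamilton and 2 under Jefferson.

Hamilton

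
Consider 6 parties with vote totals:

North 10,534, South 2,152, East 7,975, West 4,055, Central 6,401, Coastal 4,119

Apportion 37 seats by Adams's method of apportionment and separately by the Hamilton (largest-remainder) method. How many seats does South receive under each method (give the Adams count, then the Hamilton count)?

3 and 2

Adams: North 11, South 3, East 8, West 4, Central 7, Coastal 4.
Hamilton: North 11, South 2, East 9, West 4, Central 7, Coastal 4.
South gets 3 under Adams and 2 under Hamilton.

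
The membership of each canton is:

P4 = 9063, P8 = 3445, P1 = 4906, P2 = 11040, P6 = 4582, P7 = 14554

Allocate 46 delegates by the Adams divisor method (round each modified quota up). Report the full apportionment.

P4: 9; P8: 4; P1: 5; P2: 10; P6: 5; P7: 13

Standard divisor 47590/46 ≈ 1034.565; standard quotas: P4 8.760, P8 3.330, P1 4.742, P2 10.671, P6 4.429, P7 14.068.
Rounding up gives 9, 4, 5, 11, 5, 15 = 49 seats, so the divisor must be adjusted.
With modified divisor 1130: modified quotas P4 8.020, P8 3.049, P1 4.342, P2 9.770, P6 4.055, P7 12.880.
Rounding up: P4 9, P8 4, P1 5, P2 10, P6 5, P7 13 (total 46).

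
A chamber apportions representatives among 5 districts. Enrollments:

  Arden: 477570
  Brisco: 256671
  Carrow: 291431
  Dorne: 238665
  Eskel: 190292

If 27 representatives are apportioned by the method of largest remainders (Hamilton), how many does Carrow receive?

The standard divisor is 1454629/27 ≈ 53875.148.
Standard quotas: Arden 8.8644, Brisco 4.7642, Carrow 5.4094, Dorne 4.4300, Eskel 3.5321.
Lower quotas: Arden 8, Brisco 4, Carrow 5, Dorne 4, Eskel 3 (sum 24, leaving 3 seats).
Remainders in descending order: Arden 0.8644, Brisco 0.7642, Eskel 0.5321, Dorne 0.4300, Carrow 0.4094.
The surplus seats go to Arden, Brisco, Eskel.
Carrow receives 5.

5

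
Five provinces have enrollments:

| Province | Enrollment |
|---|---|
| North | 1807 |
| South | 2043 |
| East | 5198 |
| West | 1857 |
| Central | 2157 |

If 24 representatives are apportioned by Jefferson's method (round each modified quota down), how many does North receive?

Standard divisor 13062/24 ≈ 544.25; standard quotas: North 3.320, South 3.754, East 9.551, West 3.412, Central 3.963.
Rounding down gives 3, 3, 9, 3, 3 = 21 seats, so the divisor must be adjusted.
With modified divisor 500: modified quotas North 3.614, South 4.086, East 10.396, West 3.714, Central 4.314.
Rounding down: North 3, South 4, East 10, West 3, Central 4 (total 24).
North receives 3.

3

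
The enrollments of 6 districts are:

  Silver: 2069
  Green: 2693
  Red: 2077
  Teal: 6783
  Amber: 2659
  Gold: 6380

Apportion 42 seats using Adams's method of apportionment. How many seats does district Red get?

4

Standard divisor 22661/42 ≈ 539.548; standard quotas: Silver 3.835, Green 4.991, Red 3.850, Teal 12.572, Amber 4.928, Gold 11.825.
Rounding up gives 4, 5, 4, 13, 5, 12 = 43 seats, so the divisor must be adjusted.
With modified divisor 570: modified quotas Silver 3.630, Green 4.725, Red 3.644, Teal 11.900, Amber 4.665, Gold 11.193.
Rounding up: Silver 4, Green 5, Red 4, Teal 12, Amber 5, Gold 12 (total 42).
Red receives 4.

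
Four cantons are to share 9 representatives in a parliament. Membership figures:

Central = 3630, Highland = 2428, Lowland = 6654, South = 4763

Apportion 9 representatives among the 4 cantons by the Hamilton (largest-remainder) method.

Total 17475; standard divisor 17475/9 ≈ 1941.667.
Standard quotas: Central 1.8695, Highland 1.2505, Lowland 3.4270, South 2.4530.
Lower quotas: Central 1, Highland 1, Lowland 3, South 2 (sum 7, leaving 2 seats).
Remainders in descending order: Central 0.8695, South 0.4530, Lowland 0.4270, Highland 0.2505.
The surplus seats go to Central, South.

Central=2; Highland=1; Lowland=3; South=3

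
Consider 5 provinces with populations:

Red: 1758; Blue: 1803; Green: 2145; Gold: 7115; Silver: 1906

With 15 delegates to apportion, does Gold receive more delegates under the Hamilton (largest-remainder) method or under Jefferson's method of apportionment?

Hamilton: Red 2, Blue 2, Green 2, Gold 7, Silver 2.
Jefferson: Red 1, Blue 2, Green 2, Gold 8, Silver 2.
Gold gets 7 under Hamilton and 8 under Jefferson.

Jefferson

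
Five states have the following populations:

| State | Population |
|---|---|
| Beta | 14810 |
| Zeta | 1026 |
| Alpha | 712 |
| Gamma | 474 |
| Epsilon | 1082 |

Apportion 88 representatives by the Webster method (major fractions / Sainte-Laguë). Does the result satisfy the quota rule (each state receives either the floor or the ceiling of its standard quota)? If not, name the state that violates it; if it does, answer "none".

Standard quotas: Beta 71.989, Zeta 4.987, Alpha 3.461, Gamma 2.304, Epsilon 5.259.
Webster allocation: Beta 73, Zeta 5, Alpha 3, Gamma 2, Epsilon 5.
Beta has quota 71.989 (lower 71, upper 72) but receives 73 — outside the quota interval.

Beta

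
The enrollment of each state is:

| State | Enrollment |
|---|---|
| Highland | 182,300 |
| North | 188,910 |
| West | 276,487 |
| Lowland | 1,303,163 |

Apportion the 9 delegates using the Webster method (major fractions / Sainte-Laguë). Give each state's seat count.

Standard divisor 1950860/9 ≈ 216762.222; standard quotas: Highland 0.841, North 0.872, West 1.276, Lowland 6.012.
Rounding to the nearest integer gives Highland 1, North 1, West 1, Lowland 6 — total 9, matching the house size, so no adjustment is needed.

Highland: 1, North: 1, West: 1, Lowland: 6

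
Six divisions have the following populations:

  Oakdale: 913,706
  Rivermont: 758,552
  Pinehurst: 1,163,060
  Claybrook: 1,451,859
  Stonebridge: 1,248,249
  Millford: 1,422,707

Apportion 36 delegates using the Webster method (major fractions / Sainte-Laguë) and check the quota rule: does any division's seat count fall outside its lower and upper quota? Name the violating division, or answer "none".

Standard quotas: Oakdale 4.727, Rivermont 3.925, Pinehurst 6.017, Claybrook 7.512, Stonebridge 6.458, Millford 7.361.
Webster allocation: Oakdale 5, Rivermont 4, Pinehurst 6, Claybrook 8, Stonebridge 6, Millford 7.
Every allocation lies between the lower and upper quota.

none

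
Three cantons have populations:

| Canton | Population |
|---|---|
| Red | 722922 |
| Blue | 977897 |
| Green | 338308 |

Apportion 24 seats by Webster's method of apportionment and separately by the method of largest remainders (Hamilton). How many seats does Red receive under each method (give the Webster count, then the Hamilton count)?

9 and 8

Webster: Red 9, Blue 11, Green 4.
Hamilton: Red 8, Blue 12, Green 4.
Red gets 9 under Webster and 8 under Hamilton.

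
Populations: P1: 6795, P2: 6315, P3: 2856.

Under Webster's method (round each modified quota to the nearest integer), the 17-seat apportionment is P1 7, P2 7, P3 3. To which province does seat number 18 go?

Priority for the next seat is population ÷ (current seats + 0.5).
Priorities: P1 906.000, P2 842.000, P3 816.000.
Highest priority: P1.

P1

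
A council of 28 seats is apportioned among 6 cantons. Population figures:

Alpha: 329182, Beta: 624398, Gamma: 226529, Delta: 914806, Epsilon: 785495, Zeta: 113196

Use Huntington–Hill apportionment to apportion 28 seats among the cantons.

Alpha 3, Beta 6, Gamma 2, Delta 9, Epsilon 7, Zeta 1

With divisor 106389: modified quotas Alpha 3.094, Beta 5.869, Gamma 2.129, Delta 8.599, Epsilon 7.383, Zeta 1.064.
Geometric-mean thresholds: Alpha √(3·4)=3.464, Beta √(5·6)=5.477, Gamma √(2·3)=2.449, Delta √(8·9)=8.485, Epsilon √(7·8)=7.483, Zeta √(1·2)=1.414.
Each quota rounded against its threshold gives Alpha 3, Beta 6, Gamma 2, Delta 9, Epsilon 7, Zeta 1 (total 28).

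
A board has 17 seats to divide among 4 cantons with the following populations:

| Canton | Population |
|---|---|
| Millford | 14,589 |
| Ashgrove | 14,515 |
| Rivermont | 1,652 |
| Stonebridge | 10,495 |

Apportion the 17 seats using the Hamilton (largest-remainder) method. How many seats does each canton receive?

Millford=6; Ashgrove=6; Rivermont=1; Stonebridge=4

Total 41251; standard divisor 41251/17 ≈ 2426.529.
Standard quotas: Millford 6.0123, Ashgrove 5.9818, Rivermont 0.6808, Stonebridge 4.3251.
Lower quotas: Millford 6, Ashgrove 5, Rivermont 0, Stonebridge 4 (sum 15, leaving 2 seats).
Remainders in descending order: Ashgrove 0.9818, Rivermont 0.6808, Stonebridge 0.3251, Millford 0.0123.
Largest remainders: Ashgrove, Rivermont receive the extra seats.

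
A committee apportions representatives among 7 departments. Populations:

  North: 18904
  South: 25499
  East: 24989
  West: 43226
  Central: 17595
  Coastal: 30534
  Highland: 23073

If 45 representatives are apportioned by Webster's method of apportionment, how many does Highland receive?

6

Standard divisor 183820/45 ≈ 4084.889; standard quotas: North 4.628, South 6.242, East 6.117, West 10.582, Central 4.307, Coastal 7.475, Highland 5.648.
Rounding to the nearest integer gives North 5, South 6, East 6, West 11, Central 4, Coastal 7, Highland 6 — total 45, matching the house size, so no adjustment is needed.
Highland receives 6.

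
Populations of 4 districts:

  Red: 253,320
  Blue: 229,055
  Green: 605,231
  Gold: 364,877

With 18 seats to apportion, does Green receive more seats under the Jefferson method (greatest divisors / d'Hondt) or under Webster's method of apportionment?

Jefferson: Red 3, Blue 3, Green 8, Gold 4.
Webster: Red 3, Blue 3, Green 7, Gold 5.
Green gets 8 under Jefferson and 7 under Webster.

Jefferson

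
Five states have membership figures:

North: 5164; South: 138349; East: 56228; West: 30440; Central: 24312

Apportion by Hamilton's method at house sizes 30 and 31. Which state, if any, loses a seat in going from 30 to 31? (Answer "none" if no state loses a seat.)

At 30 seats: North 1, South 16, East 7, West 3, Central 3.
At 31 seats: North 0, South 17, East 7, West 4, Central 3.
North drops from 1 to 0.

North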